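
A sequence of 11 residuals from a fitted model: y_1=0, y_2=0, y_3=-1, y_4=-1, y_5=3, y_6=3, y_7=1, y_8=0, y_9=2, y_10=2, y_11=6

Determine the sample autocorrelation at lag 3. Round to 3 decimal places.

-0.219

Mean ȳ = (0 + 0 − 1 − 1 + 3 + 3 + 1 + 0 + 2 + 2 + 6)/11 = 1.3636
Numerator Σ_{t=1}^{8}(y_t−ȳ)(y_{t+3}−ȳ) = -9.7603
Denominator Σ(y_t−ȳ)² = 44.5455
r_3 = -9.7603 / 44.5455 = -0.219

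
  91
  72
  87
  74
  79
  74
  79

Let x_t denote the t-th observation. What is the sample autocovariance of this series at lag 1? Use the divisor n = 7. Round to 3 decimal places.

-25.190

Mean x̄ = (91 + 72 + 87 + 74 + 79 + 74 + 79)/7 = 79.4286
Σ_{t=1}^{6}(x_t−x̄)(x_{t+1}−x̄) = -176.3265
γ_1 = -176.3265 / 7 = -25.190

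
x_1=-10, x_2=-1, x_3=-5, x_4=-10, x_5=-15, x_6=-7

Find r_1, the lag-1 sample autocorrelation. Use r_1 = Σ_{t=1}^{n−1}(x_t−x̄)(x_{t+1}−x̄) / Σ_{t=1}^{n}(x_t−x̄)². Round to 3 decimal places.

0.069

Mean x̄ = (-10 − 1 − 5 − 10 − 15 − 7)/6 = -8.0000
Σ(x_t−x̄)(x_{t+1}−x̄) = (-14.0000) + (21.0000) + (-6.0000) + (14.0000) + (-7.0000) = 8.0000
Denominator Σ(x_t−x̄)² = 116.0000
r_1 = 8.0000 / 116.0000 = 0.069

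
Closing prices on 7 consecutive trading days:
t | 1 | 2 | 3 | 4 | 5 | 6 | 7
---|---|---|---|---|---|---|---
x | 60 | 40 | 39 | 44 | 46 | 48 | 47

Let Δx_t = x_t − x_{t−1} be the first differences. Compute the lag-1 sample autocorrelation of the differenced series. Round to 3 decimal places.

0.097

First differences Δx: -20, -1, 5, 2, 2, -1
Mean of differences = -2.1667
Numerator Σ(Δx_t−Δx̄)(Δx_{t+1}−Δx̄) = 39.6389
Denominator Σ(Δx_t−Δx̄)² = 406.8333
r_1(Δx) = 39.6389 / 406.8333 = 0.097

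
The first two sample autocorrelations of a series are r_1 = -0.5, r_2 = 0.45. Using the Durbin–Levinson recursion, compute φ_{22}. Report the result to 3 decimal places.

φ_{22} = (r_2 − r_1²) / (1 − r_1²)
r_1² = (-0.5)² = 0.25
Numerator = 0.45 − 0.2500 = 0.2000; denominator = 1 − 0.2500 = 0.7500
φ_{22} = 0.2000 / 0.7500 = 0.267

0.267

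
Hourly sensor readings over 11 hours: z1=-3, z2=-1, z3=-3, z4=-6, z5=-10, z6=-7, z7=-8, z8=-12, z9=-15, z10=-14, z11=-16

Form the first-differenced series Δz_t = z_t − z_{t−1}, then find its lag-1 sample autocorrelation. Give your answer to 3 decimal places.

First differences Δz: 2, -2, -3, -4, 3, -1, -4, -3, 1, -2
Mean of differences = -1.3000
Numerator Σ(Δz_t−Δz̄)(Δz_{t+1}−Δz̄) = -8.5900
Denominator Σ(Δz_t−Δz̄)² = 56.1000
r_1(Δz) = -8.5900 / 56.1000 = -0.153

-0.153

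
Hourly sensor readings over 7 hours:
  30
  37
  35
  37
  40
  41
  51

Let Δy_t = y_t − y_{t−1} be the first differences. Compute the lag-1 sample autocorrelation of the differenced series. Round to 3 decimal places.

First differences Δy: 7, -2, 2, 3, 1, 10
Mean of differences = 3.5000
Numerator Σ(Δy_t−Δȳ)(Δy_{t+1}−Δȳ) = -25.2500
Denominator Σ(Δy_t−Δȳ)² = 93.5000
r_1(Δy) = -25.2500 / 93.5000 = -0.270

-0.270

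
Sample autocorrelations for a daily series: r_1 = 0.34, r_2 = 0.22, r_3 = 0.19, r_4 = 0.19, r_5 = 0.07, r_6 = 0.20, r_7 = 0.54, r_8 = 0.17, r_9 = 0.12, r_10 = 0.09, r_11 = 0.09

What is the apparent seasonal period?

7

The largest autocorrelation is r_7 = 0.54; the remaining lags stay at or below 0.34. The elevated value at lag 1 (0.34), dropping to 0.22 at lag 2, reflects decaying short-term dependence rather than seasonality.
The dominant spike at lag 7 indicates a seasonal period of 7.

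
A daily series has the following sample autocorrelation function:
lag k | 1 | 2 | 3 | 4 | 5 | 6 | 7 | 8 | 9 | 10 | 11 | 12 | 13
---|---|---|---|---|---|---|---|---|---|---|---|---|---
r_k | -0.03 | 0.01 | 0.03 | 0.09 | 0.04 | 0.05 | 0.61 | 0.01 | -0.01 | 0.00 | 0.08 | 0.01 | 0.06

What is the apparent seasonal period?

7

The largest autocorrelation is r_7 = 0.61; the remaining lags stay at or below 0.09.
The dominant spike at lag 7 indicates a seasonal period of 7.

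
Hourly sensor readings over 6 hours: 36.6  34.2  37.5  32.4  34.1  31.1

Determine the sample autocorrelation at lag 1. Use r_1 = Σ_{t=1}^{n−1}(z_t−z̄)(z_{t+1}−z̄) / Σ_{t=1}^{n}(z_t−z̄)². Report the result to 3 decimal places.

Mean z̄ = (36.6 + 34.2 + 37.5 + 32.4 + 34.1 + 31.1)/6 = 34.3167
Σ(z_t−z̄)(z_{t+1}−z̄) = (-0.2664) + (-0.3714) + (-6.1014) + (0.4153) + (0.6969) = -5.6269
Denominator Σ(z_t−z̄)² = 29.4283
r_1 = -5.6269 / 29.4283 = -0.191

-0.191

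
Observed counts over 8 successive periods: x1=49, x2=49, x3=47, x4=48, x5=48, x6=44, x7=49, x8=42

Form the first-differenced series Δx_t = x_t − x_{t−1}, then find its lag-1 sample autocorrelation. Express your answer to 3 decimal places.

First differences Δx: 0, -2, 1, 0, -4, 5, -7
Mean of differences = -1.0000
Numerator Σ(Δx_t−Δx̄)(Δx_{t+1}−Δx̄) = -58.0000
Denominator Σ(Δx_t−Δx̄)² = 88.0000
r_1(Δx) = -58.0000 / 88.0000 = -0.659

-0.659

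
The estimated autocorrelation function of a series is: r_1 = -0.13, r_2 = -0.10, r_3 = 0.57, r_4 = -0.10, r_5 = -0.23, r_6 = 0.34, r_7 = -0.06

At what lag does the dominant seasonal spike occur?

3

The largest autocorrelation is r_3 = 0.57, with a weaker echo at lag 6 (0.34); the remaining lags stay at or below -0.06.
The dominant spike at lag 3 indicates a seasonal period of 3.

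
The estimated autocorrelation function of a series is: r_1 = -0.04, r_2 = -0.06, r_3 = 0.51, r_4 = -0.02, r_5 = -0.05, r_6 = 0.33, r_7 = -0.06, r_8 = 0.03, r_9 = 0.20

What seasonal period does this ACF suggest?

3

The largest autocorrelation is r_3 = 0.51, with weaker echoes at lags 6 (0.33) and 9 (0.20); the remaining lags stay at or below 0.03.
The dominant spike at lag 3 indicates a seasonal period of 3.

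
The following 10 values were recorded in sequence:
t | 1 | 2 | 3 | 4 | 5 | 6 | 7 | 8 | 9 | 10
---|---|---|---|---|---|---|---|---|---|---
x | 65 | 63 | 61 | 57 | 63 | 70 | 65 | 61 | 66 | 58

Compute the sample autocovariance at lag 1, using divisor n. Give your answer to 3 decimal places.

0.119

Mean x̄ = (65 + 63 + 61 + 57 + 63 + 70 + 65 + 61 + 66 + 58)/10 = 62.9000
Σ_{t=1}^{9}(x_t−x̄)(x_{t+1}−x̄) = 1.1900
γ_1 = 1.1900 / 10 = 0.119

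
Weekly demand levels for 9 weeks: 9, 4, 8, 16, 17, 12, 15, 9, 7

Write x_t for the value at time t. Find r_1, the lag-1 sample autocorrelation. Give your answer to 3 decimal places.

Mean x̄ = (9 + 4 + 8 + 16 + 17 + 12 + 15 + 9 + 7)/9 = 10.7778
Numerator Σ_{t=1}^{8}(x_t−x̄)(x_{t+1}−x̄) = 60.8395
Denominator Σ(x_t−x̄)² = 159.5556
r_1 = 60.8395 / 159.5556 = 0.381

0.381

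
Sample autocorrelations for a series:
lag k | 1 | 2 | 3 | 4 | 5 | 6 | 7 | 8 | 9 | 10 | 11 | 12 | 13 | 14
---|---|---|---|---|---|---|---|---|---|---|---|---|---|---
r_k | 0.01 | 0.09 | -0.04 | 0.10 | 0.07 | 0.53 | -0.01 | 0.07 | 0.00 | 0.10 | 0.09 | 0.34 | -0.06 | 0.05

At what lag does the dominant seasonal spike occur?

6

The largest autocorrelation is r_6 = 0.53, with a weaker echo at lag 12 (0.34); the remaining lags stay at or below 0.10.
The dominant spike at lag 6 indicates a seasonal period of 6.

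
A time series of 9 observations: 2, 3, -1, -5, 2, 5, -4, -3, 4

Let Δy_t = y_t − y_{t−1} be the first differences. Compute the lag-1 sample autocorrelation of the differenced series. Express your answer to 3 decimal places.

First differences Δy: 1, -4, -4, 7, 3, -9, 1, 7
Mean of differences = 0.2500
Numerator Σ(Δy_t−Δȳ)(Δy_{t+1}−Δȳ) = -22.5625
Denominator Σ(Δy_t−Δȳ)² = 221.5000
r_1(Δy) = -22.5625 / 221.5000 = -0.102

-0.102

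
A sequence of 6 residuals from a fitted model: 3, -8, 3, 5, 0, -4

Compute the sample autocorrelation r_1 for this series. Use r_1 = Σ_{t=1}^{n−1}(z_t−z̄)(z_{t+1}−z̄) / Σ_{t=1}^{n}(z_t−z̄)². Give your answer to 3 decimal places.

Mean z̄ = (3 − 8 + 3 + 5 + 0 − 4)/6 = -0.1667
Deviations from mean: 3.1667, -7.8333, 3.1667, 5.1667, 0.1667, -3.8333
Σ(z_t−z̄)(z_{t+1}−z̄) = (-24.8056) + (-24.8056) + (16.3611) + (0.8611) + (-0.6389) = -33.0278
Denominator Σ(z_t−z̄)² = 122.8333
r_1 = -33.0278 / 122.8333 = -0.269

-0.269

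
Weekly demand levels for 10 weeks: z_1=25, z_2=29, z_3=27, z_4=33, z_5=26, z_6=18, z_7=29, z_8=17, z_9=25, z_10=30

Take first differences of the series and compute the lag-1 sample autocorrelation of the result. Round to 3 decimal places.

-0.538

First differences Δz: 4, -2, 6, -7, -8, 11, -12, 8, 5
Mean of differences = 0.5556
Numerator Σ(Δz_t−Δz̄)(Δz_{t+1}−Δz̄) = -280.0864
Denominator Σ(Δz_t−Δz̄)² = 520.2222
r_1(Δz) = -280.0864 / 520.2222 = -0.538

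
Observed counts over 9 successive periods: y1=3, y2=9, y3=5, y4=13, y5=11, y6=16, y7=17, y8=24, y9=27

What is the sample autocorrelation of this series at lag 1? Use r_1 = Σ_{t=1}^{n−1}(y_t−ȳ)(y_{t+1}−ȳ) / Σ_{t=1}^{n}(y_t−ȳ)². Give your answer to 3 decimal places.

0.524

Mean ȳ = (3 + 9 + 5 + 13 + 11 + 16 + 17 + 24 + 27)/9 = 13.8889
Numerator Σ_{t=1}^{8}(y_t−ȳ)(y_{t+1}−ȳ) = 271.6543
Denominator Σ(y_t−ȳ)² = 518.8889
r_1 = 271.6543 / 518.8889 = 0.524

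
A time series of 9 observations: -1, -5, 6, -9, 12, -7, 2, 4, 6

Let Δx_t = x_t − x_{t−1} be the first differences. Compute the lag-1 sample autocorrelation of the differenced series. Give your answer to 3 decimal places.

-0.867

First differences Δx: -4, 11, -15, 21, -19, 9, 2, 2
Mean of differences = 0.8750
Numerator Σ(Δx_t−Δx̄)(Δx_{t+1}−Δx̄) = -1080.6406
Denominator Σ(Δx_t−Δx̄)² = 1246.8750
r_1(Δx) = -1080.6406 / 1246.8750 = -0.867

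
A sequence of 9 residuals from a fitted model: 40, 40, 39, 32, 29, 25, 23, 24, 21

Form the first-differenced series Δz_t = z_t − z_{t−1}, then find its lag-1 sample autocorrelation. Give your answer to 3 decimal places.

First differences Δz: 0, -1, -7, -3, -4, -2, 1, -3
Mean of differences = -2.3750
Numerator Σ(Δz_t−Δz̄)(Δz_{t+1}−Δz̄) = -0.6406
Denominator Σ(Δz_t−Δz̄)² = 43.8750
r_1(Δz) = -0.6406 / 43.8750 = -0.015

-0.015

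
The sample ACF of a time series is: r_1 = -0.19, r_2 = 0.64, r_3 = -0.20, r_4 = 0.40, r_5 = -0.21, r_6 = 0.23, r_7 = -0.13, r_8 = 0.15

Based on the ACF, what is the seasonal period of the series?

2

The largest autocorrelation is r_2 = 0.64, with weaker echoes at lags 4 (0.40), 6 (0.23) and 8 (0.15); the remaining lags stay at or below -0.13.
The dominant spike at lag 2 indicates a seasonal period of 2.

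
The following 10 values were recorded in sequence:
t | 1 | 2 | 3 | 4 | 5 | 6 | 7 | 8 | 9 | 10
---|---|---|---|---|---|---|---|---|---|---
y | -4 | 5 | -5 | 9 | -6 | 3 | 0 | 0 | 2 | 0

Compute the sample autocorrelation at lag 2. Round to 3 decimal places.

0.624

Mean ȳ = (-4 + 5 − 5 + 9 − 6 + 3 + 0 + 0 + 2 + 0)/10 = 0.4000
Numerator Σ_{t=1}^{8}(y_t−ȳ)(y_{t+2}−ȳ) = 121.2800
Denominator Σ(y_t−ȳ)² = 194.4000
r_2 = 121.2800 / 194.4000 = 0.624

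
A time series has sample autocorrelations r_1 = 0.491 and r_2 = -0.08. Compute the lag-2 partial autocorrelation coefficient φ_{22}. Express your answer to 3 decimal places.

-0.423

φ_{22} = (r_2 − r_1²) / (1 − r_1²)
r_1² = (0.491)² = 0.241081
Numerator = -0.08 − 0.2411 = -0.3211; denominator = 1 − 0.2411 = 0.7589
φ_{22} = -0.3211 / 0.7589 = -0.423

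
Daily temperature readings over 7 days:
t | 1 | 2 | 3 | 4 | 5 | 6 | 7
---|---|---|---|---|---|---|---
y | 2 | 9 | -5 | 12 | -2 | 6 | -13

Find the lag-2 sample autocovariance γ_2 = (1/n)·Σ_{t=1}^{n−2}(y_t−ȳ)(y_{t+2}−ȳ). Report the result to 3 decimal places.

Mean ȳ = (2 + 9 − 5 + 12 − 2 + 6 − 13)/7 = 1.2857
Deviations: 0.7143, 7.7143, -6.2857, 10.7143, -3.2857, 4.7143, -14.2857
Σ_{t=1}^{5}(y_t−ȳ)(y_{t+2}−ȳ) = 196.2653
γ_2 = 196.2653 / 7 = 28.038

28.038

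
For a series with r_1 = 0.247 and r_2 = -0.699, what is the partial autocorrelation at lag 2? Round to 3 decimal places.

-0.809

φ_{22} = (r_2 − r_1²) / (1 − r_1²)
r_1² = (0.247)² = 0.061009
Numerator = -0.699 − 0.0610 = -0.7600; denominator = 1 − 0.0610 = 0.9390
φ_{22} = -0.7600 / 0.9390 = -0.809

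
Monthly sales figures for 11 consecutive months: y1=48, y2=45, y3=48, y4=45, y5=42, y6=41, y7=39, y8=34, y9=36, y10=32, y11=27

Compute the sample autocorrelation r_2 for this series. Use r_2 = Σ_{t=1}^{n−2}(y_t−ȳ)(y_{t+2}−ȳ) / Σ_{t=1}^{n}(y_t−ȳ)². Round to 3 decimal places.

0.443

Mean ȳ = (48 + 45 + 48 + 45 + 42 + 41 + 39 + 34 + 36 + 32 + 27)/11 = 39.7273
Numerator Σ_{t=1}^{9}(y_t−ȳ)(y_{t+2}−ȳ) = 207.2149
Denominator Σ(y_t−ȳ)² = 468.1818
r_2 = 207.2149 / 468.1818 = 0.443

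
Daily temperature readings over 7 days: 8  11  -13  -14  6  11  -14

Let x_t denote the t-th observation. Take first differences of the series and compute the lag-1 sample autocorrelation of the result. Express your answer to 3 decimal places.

-0.068

First differences Δx: 3, -24, -1, 20, 5, -25
Mean of differences = -3.6667
Numerator Σ(Δx_t−Δx̄)(Δx_{t+1}−Δx̄) = -106.4444
Denominator Σ(Δx_t−Δx̄)² = 1555.3333
r_1(Δx) = -106.4444 / 1555.3333 = -0.068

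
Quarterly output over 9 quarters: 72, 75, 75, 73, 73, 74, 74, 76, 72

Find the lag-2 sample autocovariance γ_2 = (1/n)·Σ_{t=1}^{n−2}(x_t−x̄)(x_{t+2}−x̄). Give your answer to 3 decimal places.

-0.480

Mean x̄ = (72 + 75 + 75 + 73 + 73 + 74 + 74 + 76 + 72)/9 = 73.7778
Σ_{t=1}^{7}(x_t−x̄)(x_{t+2}−x̄) = -4.3210
γ_2 = -4.3210 / 9 = -0.480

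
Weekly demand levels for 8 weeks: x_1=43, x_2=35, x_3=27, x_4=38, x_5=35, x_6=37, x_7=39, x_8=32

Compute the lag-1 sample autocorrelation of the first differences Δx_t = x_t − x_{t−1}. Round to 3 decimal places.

-0.232

First differences Δx: -8, -8, 11, -3, 2, 2, -7
Mean of differences = -1.5714
Numerator Σ(Δx_t−Δx̄)(Δx_{t+1}−Δx̄) = -69.1837
Denominator Σ(Δx_t−Δx̄)² = 297.7143
r_1(Δx) = -69.1837 / 297.7143 = -0.232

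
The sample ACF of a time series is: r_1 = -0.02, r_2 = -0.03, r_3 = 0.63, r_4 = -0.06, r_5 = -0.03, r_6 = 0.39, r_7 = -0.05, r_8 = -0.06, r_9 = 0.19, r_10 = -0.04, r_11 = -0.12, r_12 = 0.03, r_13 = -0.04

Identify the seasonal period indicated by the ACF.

The largest autocorrelation is r_3 = 0.63, with weaker echoes at lags 6 (0.39) and 9 (0.19); the remaining lags stay at or below 0.03.
The dominant spike at lag 3 indicates a seasonal period of 3.

3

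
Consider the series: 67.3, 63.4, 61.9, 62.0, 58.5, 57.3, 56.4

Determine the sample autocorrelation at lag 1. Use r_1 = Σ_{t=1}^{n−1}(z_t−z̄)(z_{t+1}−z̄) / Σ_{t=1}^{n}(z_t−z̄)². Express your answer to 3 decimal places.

Mean z̄ = (67.3 + 63.4 + 61.9 + 62.0 + 58.5 + 57.3 + 56.4)/7 = 60.9714
Numerator Σ_{t=1}^{6}(z_t−z̄)(z_{t+1}−z̄) = 41.8949
Denominator Σ(z_t−z̄)² = 88.3543
r_1 = 41.8949 / 88.3543 = 0.474

0.474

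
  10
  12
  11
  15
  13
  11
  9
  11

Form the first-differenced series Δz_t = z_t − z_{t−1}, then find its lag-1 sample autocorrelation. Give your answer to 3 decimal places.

First differences Δz: 2, -1, 4, -2, -2, -2, 2
Mean of differences = 0.1429
Numerator Σ(Δz_t−Δz̄)(Δz_{t+1}−Δz̄) = -9.5918
Denominator Σ(Δz_t−Δz̄)² = 36.8571
r_1(Δz) = -9.5918 / 36.8571 = -0.260

-0.260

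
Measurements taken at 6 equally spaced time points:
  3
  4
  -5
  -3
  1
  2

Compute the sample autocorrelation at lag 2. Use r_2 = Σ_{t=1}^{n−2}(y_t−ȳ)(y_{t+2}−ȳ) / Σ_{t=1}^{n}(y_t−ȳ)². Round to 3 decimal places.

-0.561

Mean ȳ = (3 + 4 − 5 − 3 + 1 + 2)/6 = 0.3333
Deviations from mean: 2.6667, 3.6667, -5.3333, -3.3333, 0.6667, 1.6667
Σ(y_t−ȳ)(y_{t+2}−ȳ) = (-14.2222) + (-12.2222) + (-3.5556) + (-5.5556) = -35.5556
Denominator Σ(y_t−ȳ)² = 63.3333
r_2 = -35.5556 / 63.3333 = -0.561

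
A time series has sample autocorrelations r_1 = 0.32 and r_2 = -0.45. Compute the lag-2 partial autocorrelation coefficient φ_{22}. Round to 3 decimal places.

-0.615

φ_{22} = (r_2 − r_1²) / (1 − r_1²)
r_1² = (0.32)² = 0.1024
Numerator = -0.45 − 0.1024 = -0.5524; denominator = 1 − 0.1024 = 0.8976
φ_{22} = -0.5524 / 0.8976 = -0.615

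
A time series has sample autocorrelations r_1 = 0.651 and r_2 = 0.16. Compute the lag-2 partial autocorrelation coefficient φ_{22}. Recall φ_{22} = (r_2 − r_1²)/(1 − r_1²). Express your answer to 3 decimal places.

φ_{22} = (r_2 − r_1²) / (1 − r_1²)
r_1² = (0.651)² = 0.423801
Numerator = 0.16 − 0.4238 = -0.2638; denominator = 1 − 0.4238 = 0.5762
φ_{22} = -0.2638 / 0.5762 = -0.458

-0.458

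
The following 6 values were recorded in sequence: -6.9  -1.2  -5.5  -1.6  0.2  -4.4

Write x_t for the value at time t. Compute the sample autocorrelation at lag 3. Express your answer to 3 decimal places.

0.094

Mean x̄ = (-6.9 − 1.2 − 5.5 − 1.6 + 0.2 − 4.4)/6 = -3.2333
Deviations from mean: -3.6667, 2.0333, -2.2667, 1.6333, 3.4333, -1.1667
Σ(x_t−x̄)(x_{t+3}−x̄) = (-5.9889) + (6.9811) + (2.6444) = 3.6367
Denominator Σ(x_t−x̄)² = 38.5333
r_3 = 3.6367 / 38.5333 = 0.094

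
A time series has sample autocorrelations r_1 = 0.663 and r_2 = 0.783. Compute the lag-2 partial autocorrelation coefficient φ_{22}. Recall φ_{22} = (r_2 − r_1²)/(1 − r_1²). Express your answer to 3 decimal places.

φ_{22} = (r_2 − r_1²) / (1 − r_1²)
r_1² = (0.663)² = 0.439569
Numerator = 0.783 − 0.4396 = 0.3434; denominator = 1 − 0.4396 = 0.5604
φ_{22} = 0.3434 / 0.5604 = 0.613

0.613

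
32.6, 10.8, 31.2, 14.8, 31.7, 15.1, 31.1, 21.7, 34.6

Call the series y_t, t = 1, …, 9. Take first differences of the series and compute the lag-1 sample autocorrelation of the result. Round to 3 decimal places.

-0.841

First differences Δy: -21.8, 20.4, -16.4, 16.9, -16.6, 16.0, -9.4, 12.9
Mean of differences = 0.2500
Numerator Σ(Δy_t−Δȳ)(Δy_{t+1}−Δȳ) = -1877.0275
Denominator Σ(Δy_t−Δȳ)² = 2231.8000
r_1(Δy) = -1877.0275 / 2231.8000 = -0.841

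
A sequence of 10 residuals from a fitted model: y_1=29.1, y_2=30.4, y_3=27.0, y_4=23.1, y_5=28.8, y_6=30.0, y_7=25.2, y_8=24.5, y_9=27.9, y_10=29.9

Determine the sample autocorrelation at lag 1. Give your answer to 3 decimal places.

Mean ȳ = (29.1 + 30.4 + 27.0 + 23.1 + 28.8 + 30.0 + 25.2 + 24.5 + 27.9 + 29.9)/10 = 27.5900
Numerator Σ_{t=1}^{9}(y_t−ȳ)(y_{t+1}−ȳ) = 4.1009
Denominator Σ(y_t−ȳ)² = 58.6490
r_1 = 4.1009 / 58.6490 = 0.070

0.070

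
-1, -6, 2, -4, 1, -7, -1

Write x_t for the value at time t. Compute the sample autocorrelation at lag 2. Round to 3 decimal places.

Mean x̄ = (-1 − 6 + 2 − 4 + 1 − 7 − 1)/7 = -2.2857
Deviations from mean: 1.2857, -3.7143, 4.2857, -1.7143, 3.2857, -4.7143, 1.2857
Σ(x_t−x̄)(x_{t+2}−x̄) = (5.5102) + (6.3673) + (14.0816) + (8.0816) + (4.2245) = 38.2653
Denominator Σ(x_t−x̄)² = 71.4286
r_2 = 38.2653 / 71.4286 = 0.536

0.536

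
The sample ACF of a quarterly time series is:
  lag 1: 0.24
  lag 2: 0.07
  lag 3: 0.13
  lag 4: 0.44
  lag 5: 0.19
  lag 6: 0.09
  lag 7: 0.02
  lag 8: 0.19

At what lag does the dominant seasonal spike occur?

4

The largest autocorrelation is r_4 = 0.44; the remaining lags stay at or below 0.24. The elevated value at lag 1 (0.24), dropping to 0.07 at lag 2, reflects decaying short-term dependence rather than seasonality.
The dominant spike at lag 4 indicates a seasonal period of 4.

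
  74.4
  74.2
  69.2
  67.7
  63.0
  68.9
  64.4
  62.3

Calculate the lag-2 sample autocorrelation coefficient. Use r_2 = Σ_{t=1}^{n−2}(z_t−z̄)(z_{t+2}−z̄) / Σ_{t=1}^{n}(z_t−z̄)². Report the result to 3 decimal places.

Mean z̄ = (74.4 + 74.2 + 69.2 + 67.7 + 63.0 + 68.9 + 64.4 + 62.3)/8 = 68.0125
Deviations from mean: 6.3875, 6.1875, 1.1875, -0.3125, -5.0125, 0.8875, -3.6125, -5.7125
Σ(z_t−z̄)(z_{t+2}−z̄) = (7.5852) + (-1.9336) + (-5.9523) + (-0.2773) + (18.1077) + (-5.0698) = 12.4597
Denominator Σ(z_t−z̄)² = 152.1888
r_2 = 12.4597 / 152.1888 = 0.082

0.082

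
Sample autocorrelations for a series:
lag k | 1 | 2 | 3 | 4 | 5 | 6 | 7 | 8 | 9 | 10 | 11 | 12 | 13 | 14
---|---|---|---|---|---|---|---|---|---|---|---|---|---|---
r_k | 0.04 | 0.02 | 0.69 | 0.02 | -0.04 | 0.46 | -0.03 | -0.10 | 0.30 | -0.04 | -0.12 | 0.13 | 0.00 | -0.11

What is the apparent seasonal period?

3

The largest autocorrelation is r_3 = 0.69, with weaker echoes at lags 6 (0.46) and 9 (0.30); the remaining lags stay at or below 0.13.
The dominant spike at lag 3 indicates a seasonal period of 3.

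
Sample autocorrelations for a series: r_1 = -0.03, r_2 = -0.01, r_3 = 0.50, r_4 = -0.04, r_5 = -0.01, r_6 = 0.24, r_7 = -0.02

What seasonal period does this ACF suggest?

The largest autocorrelation is r_3 = 0.50, with a weaker echo at lag 6 (0.24); the remaining lags stay at or below -0.01.
The dominant spike at lag 3 indicates a seasonal period of 3.

3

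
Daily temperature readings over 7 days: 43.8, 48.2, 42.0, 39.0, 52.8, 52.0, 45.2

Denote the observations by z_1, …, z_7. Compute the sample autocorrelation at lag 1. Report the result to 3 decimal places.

Mean z̄ = (43.8 + 48.2 + 42.0 + 39.0 + 52.8 + 52.0 + 45.2)/7 = 46.1429
Σ(z_t−z̄)(z_{t+1}−z̄) = (-4.8196) + (-8.5224) + (29.5918) + (-47.5510) + (38.9918) + (-5.5224) = 2.1682
Denominator Σ(z_t−z̄)² = 157.4171
r_1 = 2.1682 / 157.4171 = 0.014

0.014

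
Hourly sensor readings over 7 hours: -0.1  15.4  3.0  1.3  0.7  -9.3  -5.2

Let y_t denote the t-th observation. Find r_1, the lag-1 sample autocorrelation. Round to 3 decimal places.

0.228

Mean ȳ = (-0.1 + 15.4 + 3.0 + 1.3 + 0.7 − 9.3 − 5.2)/7 = 0.8286
Deviations from mean: -0.9286, 14.5714, 2.1714, 0.4714, -0.1286, -10.1286, -6.0286
Σ(y_t−ȳ)(y_{t+1}−ȳ) = (-13.5306) + (31.6408) + (1.0237) + (-0.0606) + (1.3022) + (61.0608) = 81.4363
Denominator Σ(y_t−ȳ)² = 357.0743
r_1 = 81.4363 / 357.0743 = 0.228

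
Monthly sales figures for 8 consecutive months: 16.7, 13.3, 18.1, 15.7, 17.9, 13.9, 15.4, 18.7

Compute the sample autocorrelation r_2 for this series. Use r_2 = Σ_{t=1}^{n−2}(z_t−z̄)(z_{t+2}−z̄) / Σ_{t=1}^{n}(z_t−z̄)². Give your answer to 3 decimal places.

Mean z̄ = (16.7 + 13.3 + 18.1 + 15.7 + 17.9 + 13.9 + 15.4 + 18.7)/8 = 16.2125
Numerator Σ_{t=1}^{6}(z_t−z̄)(z_{t+2}−z̄) = -0.3403
Denominator Σ(z_t−z̄)² = 27.5888
r_2 = -0.3403 / 27.5888 = -0.012

-0.012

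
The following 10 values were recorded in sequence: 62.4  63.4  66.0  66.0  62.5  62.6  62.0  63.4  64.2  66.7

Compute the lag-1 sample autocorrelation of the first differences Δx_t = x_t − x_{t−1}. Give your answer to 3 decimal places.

0.142

First differences Δx: 1.0, 2.6, 0.0, -3.5, 0.1, -0.6, 1.4, 0.8, 2.5
Mean of differences = 0.4778
Numerator Σ(Δx_t−Δx̄)(Δx_{t+1}−Δx̄) = 3.8595
Denominator Σ(Δx_t−Δx̄)² = 27.1756
r_1(Δx) = 3.8595 / 27.1756 = 0.142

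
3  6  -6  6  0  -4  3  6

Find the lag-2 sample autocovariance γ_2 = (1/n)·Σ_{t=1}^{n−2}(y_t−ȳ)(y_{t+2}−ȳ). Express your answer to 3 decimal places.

Mean ȳ = (3 + 6 − 6 + 6 + 0 − 4 + 3 + 6)/8 = 1.7500
Σ_{t=1}^{6}(y_t−ȳ)(y_{t+2}−ȳ) = -29.1250
γ_2 = -29.1250 / 8 = -3.641

-3.641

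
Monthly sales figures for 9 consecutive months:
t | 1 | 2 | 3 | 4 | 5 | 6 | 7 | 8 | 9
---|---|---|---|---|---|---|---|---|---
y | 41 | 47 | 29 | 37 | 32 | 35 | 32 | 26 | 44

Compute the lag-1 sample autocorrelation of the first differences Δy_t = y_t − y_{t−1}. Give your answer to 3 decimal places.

-0.482

First differences Δy: 6, -18, 8, -5, 3, -3, -6, 18
Mean of differences = 0.3750
Numerator Σ(Δy_t−Δȳ)(Δy_{t+1}−Δȳ) = -398.2656
Denominator Σ(Δy_t−Δȳ)² = 825.8750
r_1(Δy) = -398.2656 / 825.8750 = -0.482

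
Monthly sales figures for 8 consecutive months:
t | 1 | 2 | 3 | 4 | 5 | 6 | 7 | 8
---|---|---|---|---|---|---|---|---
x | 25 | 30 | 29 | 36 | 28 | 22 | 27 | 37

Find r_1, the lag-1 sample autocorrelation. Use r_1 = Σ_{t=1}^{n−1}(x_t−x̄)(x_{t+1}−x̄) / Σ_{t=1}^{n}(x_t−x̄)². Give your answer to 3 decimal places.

-0.030

Mean x̄ = (25 + 30 + 29 + 36 + 28 + 22 + 27 + 37)/8 = 29.2500
Deviations from mean: -4.2500, 0.7500, -0.2500, 6.7500, -1.2500, -7.2500, -2.2500, 7.7500
Numerator Σ_{t=1}^{7}(x_t−x̄)(x_{t+1}−x̄) = -5.5625
Denominator Σ(x_t−x̄)² = 183.5000
r_1 = -5.5625 / 183.5000 = -0.030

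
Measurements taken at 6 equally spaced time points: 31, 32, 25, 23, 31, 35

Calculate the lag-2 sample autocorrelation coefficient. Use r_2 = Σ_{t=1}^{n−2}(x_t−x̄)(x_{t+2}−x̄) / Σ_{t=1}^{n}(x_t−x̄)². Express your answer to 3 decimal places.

Mean x̄ = (31 + 32 + 25 + 23 + 31 + 35)/6 = 29.5000
Deviations from mean: 1.5000, 2.5000, -4.5000, -6.5000, 1.5000, 5.5000
Numerator Σ_{t=1}^{4}(x_t−x̄)(x_{t+2}−x̄) = -65.5000
Denominator Σ(x_t−x̄)² = 103.5000
r_2 = -65.5000 / 103.5000 = -0.633

-0.633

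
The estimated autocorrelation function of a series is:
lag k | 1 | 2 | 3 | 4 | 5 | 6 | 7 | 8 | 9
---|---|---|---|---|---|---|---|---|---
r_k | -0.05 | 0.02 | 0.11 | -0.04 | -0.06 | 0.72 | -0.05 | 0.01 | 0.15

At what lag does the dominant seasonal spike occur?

The largest autocorrelation is r_6 = 0.72; the remaining lags stay at or below 0.15.
The dominant spike at lag 6 indicates a seasonal period of 6.

6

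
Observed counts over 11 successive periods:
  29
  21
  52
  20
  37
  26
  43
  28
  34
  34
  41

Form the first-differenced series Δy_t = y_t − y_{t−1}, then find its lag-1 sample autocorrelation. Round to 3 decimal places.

-0.828

First differences Δy: -8, 31, -32, 17, -11, 17, -15, 6, 0, 7
Mean of differences = 1.2000
Numerator Σ(Δy_t−Δȳ)(Δy_{t+1}−Δȳ) = -2520.0400
Denominator Σ(Δy_t−Δȳ)² = 3043.6000
r_1(Δy) = -2520.0400 / 3043.6000 = -0.828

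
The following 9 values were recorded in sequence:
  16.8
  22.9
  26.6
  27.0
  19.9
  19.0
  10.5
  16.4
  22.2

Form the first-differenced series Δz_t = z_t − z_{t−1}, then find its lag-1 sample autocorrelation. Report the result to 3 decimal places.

0.097

First differences Δz: 6.1, 3.7, 0.4, -7.1, -0.9, -8.5, 5.9, 5.8
Mean of differences = 0.6750
Numerator Σ(Δz_t−Δz̄)(Δz_{t+1}−Δz̄) = 23.2519
Denominator Σ(Δz_t−Δz̄)² = 239.3350
r_1(Δz) = 23.2519 / 239.3350 = 0.097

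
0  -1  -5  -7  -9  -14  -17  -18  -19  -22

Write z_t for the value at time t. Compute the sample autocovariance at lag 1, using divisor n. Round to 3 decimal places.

Mean z̄ = (0 − 1 − 5 − 7 − 9 − 14 − 17 − 18 − 19 − 22)/10 = -11.2000
Σ_{t=1}^{9}(z_t−z̄)(z_{t+1}−z̄) = 399.5600
γ_1 = 399.5600 / 10 = 39.956

39.956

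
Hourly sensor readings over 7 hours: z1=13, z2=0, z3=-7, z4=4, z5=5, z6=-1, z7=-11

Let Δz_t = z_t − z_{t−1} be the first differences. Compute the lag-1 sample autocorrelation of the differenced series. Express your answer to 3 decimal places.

First differences Δz: -13, -7, 11, 1, -6, -10
Mean of differences = -4.0000
Numerator Σ(Δz_t−Δz̄)(Δz_{t+1}−Δz̄) = 59.0000
Denominator Σ(Δz_t−Δz̄)² = 380.0000
r_1(Δz) = 59.0000 / 380.0000 = 0.155

0.155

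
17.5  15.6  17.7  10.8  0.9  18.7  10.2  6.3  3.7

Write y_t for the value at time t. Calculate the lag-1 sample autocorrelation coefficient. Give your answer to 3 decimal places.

Mean ȳ = (17.5 + 15.6 + 17.7 + 10.8 + 0.9 + 18.7 + 10.2 + 6.3 + 3.7)/9 = 11.2667
Numerator Σ_{t=1}^{8}(y_t−ȳ)(y_{t+1}−ȳ) = 14.6156
Denominator Σ(y_t−ȳ)² = 345.0200
r_1 = 14.6156 / 345.0200 = 0.042

0.042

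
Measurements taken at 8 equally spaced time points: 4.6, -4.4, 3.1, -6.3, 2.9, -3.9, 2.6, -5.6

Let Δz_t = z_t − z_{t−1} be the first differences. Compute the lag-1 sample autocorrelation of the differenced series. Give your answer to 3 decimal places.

-0.835

First differences Δz: -9.0, 7.5, -9.4, 9.2, -6.8, 6.5, -8.2
Mean of differences = -1.4571
Numerator Σ(Δz_t−Δz̄)(Δz_{t+1}−Δz̄) = -376.4633
Denominator Σ(Δz_t−Δz̄)² = 451.1171
r_1(Δz) = -376.4633 / 451.1171 = -0.835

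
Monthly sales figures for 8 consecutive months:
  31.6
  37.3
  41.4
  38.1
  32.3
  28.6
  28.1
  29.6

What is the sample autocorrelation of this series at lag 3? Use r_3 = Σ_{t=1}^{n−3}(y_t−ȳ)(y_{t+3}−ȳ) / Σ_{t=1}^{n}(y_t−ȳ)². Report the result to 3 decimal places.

Mean ȳ = (31.6 + 37.3 + 41.4 + 38.1 + 32.3 + 28.6 + 28.1 + 29.6)/8 = 33.3750
Σ(y_t−ȳ)(y_{t+3}−ȳ) = (-8.3869) + (-4.2194) + (-38.3194) + (-24.9244) + (4.0581) = -71.7919
Denominator Σ(y_t−ȳ)² = 171.3150
r_3 = -71.7919 / 171.3150 = -0.419

-0.419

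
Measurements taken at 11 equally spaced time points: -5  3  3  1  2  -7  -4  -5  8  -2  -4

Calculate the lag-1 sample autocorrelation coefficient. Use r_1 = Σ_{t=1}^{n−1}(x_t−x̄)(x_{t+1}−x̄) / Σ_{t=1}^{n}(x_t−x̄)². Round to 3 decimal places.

-0.079

Mean x̄ = (-5 + 3 + 3 + 1 + 2 − 7 − 4 − 5 + 8 − 2 − 4)/11 = -0.9091
Numerator Σ_{t=1}^{10}(x_t−x̄)(x_{t+1}−x̄) = -16.7355
Denominator Σ(x_t−x̄)² = 212.9091
r_1 = -16.7355 / 212.9091 = -0.079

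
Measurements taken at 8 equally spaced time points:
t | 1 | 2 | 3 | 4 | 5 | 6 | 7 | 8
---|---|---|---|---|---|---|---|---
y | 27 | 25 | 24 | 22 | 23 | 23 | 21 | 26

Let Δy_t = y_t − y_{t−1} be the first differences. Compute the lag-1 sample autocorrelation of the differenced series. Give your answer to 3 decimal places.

-0.221

First differences Δy: -2, -1, -2, 1, 0, -2, 5
Mean of differences = -0.1429
Numerator Σ(Δy_t−Δȳ)(Δy_{t+1}−Δȳ) = -8.5918
Denominator Σ(Δy_t−Δȳ)² = 38.8571
r_1(Δy) = -8.5918 / 38.8571 = -0.221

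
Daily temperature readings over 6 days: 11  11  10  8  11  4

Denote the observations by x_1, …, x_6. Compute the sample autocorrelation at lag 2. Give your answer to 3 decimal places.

Mean x̄ = (11 + 11 + 10 + 8 + 11 + 4)/6 = 9.1667
Deviations from mean: 1.8333, 1.8333, 0.8333, -1.1667, 1.8333, -5.1667
Numerator Σ_{t=1}^{4}(x_t−x̄)(x_{t+2}−x̄) = 6.9444
Denominator Σ(x_t−x̄)² = 38.8333
r_2 = 6.9444 / 38.8333 = 0.179

0.179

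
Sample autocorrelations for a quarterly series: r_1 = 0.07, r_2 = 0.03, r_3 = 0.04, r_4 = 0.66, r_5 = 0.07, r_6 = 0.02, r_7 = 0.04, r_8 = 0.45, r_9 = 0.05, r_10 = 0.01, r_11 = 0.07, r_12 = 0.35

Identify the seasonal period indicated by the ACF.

4

The largest autocorrelation is r_4 = 0.66, with weaker echoes at lags 8 (0.45) and 12 (0.35); the remaining lags stay at or below 0.07.
The dominant spike at lag 4 indicates a seasonal period of 4.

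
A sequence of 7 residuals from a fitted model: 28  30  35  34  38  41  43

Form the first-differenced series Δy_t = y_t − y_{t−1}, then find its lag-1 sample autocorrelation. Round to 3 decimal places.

-0.686

First differences Δy: 2, 5, -1, 4, 3, 2
Mean of differences = 2.5000
Numerator Σ(Δy_t−Δȳ)(Δy_{t+1}−Δȳ) = -14.7500
Denominator Σ(Δy_t−Δȳ)² = 21.5000
r_1(Δy) = -14.7500 / 21.5000 = -0.686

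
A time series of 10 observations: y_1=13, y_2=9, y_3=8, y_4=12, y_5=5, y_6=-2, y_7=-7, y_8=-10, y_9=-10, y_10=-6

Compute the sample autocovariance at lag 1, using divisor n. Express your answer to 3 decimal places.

57.156

Mean ȳ = (13 + 9 + 8 + 12 + 5 − 2 − 7 − 10 − 10 − 6)/10 = 1.2000
Σ_{t=1}^{9}(y_t−ȳ)(y_{t+1}−ȳ) = 571.5600
γ_1 = 571.5600 / 10 = 57.156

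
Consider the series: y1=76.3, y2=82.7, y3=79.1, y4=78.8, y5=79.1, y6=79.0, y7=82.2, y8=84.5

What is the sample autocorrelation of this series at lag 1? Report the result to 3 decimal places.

-0.038

Mean ȳ = (76.3 + 82.7 + 79.1 + 78.8 + 79.1 + 79.0 + 82.2 + 84.5)/8 = 80.2125
Numerator Σ_{t=1}^{7}(y_t−ȳ)(y_{t+1}−ȳ) = -1.8964
Denominator Σ(y_t−ȳ)² = 49.7688
r_1 = -1.8964 / 49.7688 = -0.038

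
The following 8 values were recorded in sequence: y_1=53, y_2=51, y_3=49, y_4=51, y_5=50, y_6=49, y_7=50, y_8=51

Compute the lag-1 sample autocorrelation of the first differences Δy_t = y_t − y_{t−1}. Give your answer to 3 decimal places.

-0.089

First differences Δy: -2, -2, 2, -1, -1, 1, 1
Mean of differences = -0.2857
Numerator Σ(Δy_t−Δȳ)(Δy_{t+1}−Δȳ) = -1.3673
Denominator Σ(Δy_t−Δȳ)² = 15.4286
r_1(Δy) = -1.3673 / 15.4286 = -0.089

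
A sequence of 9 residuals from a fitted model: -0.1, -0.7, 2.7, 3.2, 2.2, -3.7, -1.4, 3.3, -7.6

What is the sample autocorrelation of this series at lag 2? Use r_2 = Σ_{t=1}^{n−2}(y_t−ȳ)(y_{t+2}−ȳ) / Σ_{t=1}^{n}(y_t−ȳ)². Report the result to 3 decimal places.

-0.117

Mean ȳ = (-0.1 − 0.7 + 2.7 + 3.2 + 2.2 − 3.7 − 1.4 + 3.3 − 7.6)/9 = -0.2333
Σ(y_t−ȳ)(y_{t+2}−ȳ) = (0.3911) + (-1.6022) + (7.1378) + (-11.9022) + (-2.8389) + (-12.2489) + (8.5944) = -12.4689
Denominator Σ(y_t−ȳ)² = 106.6800
r_2 = -12.4689 / 106.6800 = -0.117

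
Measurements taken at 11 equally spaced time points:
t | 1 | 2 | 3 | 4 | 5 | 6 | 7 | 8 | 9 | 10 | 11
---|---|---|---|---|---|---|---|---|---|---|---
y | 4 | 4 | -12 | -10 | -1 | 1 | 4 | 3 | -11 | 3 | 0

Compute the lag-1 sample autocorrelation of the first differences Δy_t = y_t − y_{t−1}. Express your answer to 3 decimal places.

-0.288

First differences Δy: 0, -16, 2, 9, 2, 3, -1, -14, 14, -3
Mean of differences = -0.4000
Numerator Σ(Δy_t−Δȳ)(Δy_{t+1}−Δȳ) = -217.5600
Denominator Σ(Δy_t−Δȳ)² = 754.4000
r_1(Δy) = -217.5600 / 754.4000 = -0.288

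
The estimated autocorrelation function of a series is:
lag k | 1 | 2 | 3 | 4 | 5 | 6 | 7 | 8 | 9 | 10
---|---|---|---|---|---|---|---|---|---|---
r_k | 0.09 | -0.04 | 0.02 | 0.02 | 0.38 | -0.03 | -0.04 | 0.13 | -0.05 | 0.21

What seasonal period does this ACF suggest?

The largest autocorrelation is r_5 = 0.38, with a weaker echo at lag 10 (0.21); the remaining lags stay at or below 0.13.
The dominant spike at lag 5 indicates a seasonal period of 5.

5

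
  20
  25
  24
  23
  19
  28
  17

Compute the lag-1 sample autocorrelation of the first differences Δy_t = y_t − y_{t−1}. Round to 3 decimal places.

First differences Δy: 5, -1, -1, -4, 9, -11
Mean of differences = -0.5000
Numerator Σ(Δy_t−Δȳ)(Δy_{t+1}−Δȳ) = -133.7500
Denominator Σ(Δy_t−Δȳ)² = 243.5000
r_1(Δy) = -133.7500 / 243.5000 = -0.549

-0.549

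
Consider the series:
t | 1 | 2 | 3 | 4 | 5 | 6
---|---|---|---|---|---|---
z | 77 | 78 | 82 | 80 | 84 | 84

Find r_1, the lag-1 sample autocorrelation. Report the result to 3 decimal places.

0.312

Mean z̄ = (77 + 78 + 82 + 80 + 84 + 84)/6 = 80.8333
Deviations from mean: -3.8333, -2.8333, 1.1667, -0.8333, 3.1667, 3.1667
Numerator Σ_{t=1}^{5}(z_t−z̄)(z_{t+1}−z̄) = 13.9722
Denominator Σ(z_t−z̄)² = 44.8333
r_1 = 13.9722 / 44.8333 = 0.312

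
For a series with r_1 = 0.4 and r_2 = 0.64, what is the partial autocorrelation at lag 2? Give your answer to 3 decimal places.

0.571

φ_{22} = (r_2 − r_1²) / (1 − r_1²)
r_1² = (0.4)² = 0.16
Numerator = 0.64 − 0.1600 = 0.4800; denominator = 1 − 0.1600 = 0.8400
φ_{22} = 0.4800 / 0.8400 = 0.571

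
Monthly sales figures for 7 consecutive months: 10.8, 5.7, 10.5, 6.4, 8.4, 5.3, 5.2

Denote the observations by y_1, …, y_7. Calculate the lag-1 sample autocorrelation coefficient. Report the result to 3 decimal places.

-0.357

Mean ȳ = (10.8 + 5.7 + 10.5 + 6.4 + 8.4 + 5.3 + 5.2)/7 = 7.4714
Deviations from mean: 3.3286, -1.7714, 3.0286, -1.0714, 0.9286, -2.1714, -2.2714
Σ(y_t−ȳ)(y_{t+1}−ȳ) = (-5.8963) + (-5.3649) + (-3.2449) + (-0.9949) + (-2.0163) + (4.9322) = -12.5851
Denominator Σ(y_t−ȳ)² = 35.2743
r_1 = -12.5851 / 35.2743 = -0.357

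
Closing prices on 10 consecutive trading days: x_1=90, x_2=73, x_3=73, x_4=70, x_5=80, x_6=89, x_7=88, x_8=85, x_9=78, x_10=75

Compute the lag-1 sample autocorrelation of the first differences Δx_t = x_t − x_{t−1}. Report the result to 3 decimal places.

First differences Δx: -17, 0, -3, 10, 9, -1, -3, -7, -3
Mean of differences = -1.6667
Numerator Σ(Δx_t−Δx̄)(Δx_{t+1}−Δx̄) = 101.5556
Denominator Σ(Δx_t−Δx̄)² = 522.0000
r_1(Δx) = 101.5556 / 522.0000 = 0.195

0.195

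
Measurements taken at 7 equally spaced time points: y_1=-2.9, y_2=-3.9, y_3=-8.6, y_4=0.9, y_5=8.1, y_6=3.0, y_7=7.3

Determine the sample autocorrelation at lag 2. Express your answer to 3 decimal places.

0.057

Mean ȳ = (-2.9 − 3.9 − 8.6 + 0.9 + 8.1 + 3.0 + 7.3)/7 = 0.5571
Deviations from mean: -3.4571, -4.4571, -9.1571, 0.3429, 7.5429, 2.4429, 6.7429
Numerator Σ_{t=1}^{5}(y_t−ȳ)(y_{t+2}−ȳ) = 12.7563
Denominator Σ(y_t−ȳ)² = 224.1171
r_2 = 12.7563 / 224.1171 = 0.057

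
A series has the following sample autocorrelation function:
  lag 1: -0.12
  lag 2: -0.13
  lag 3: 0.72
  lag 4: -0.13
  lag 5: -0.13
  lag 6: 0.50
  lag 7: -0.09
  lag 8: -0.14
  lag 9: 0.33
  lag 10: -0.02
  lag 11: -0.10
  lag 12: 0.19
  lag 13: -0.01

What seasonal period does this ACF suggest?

3

The largest autocorrelation is r_3 = 0.72, with weaker echoes at lags 6 (0.50), 9 (0.33) and 12 (0.19); the remaining lags stay at or below -0.01.
The dominant spike at lag 3 indicates a seasonal period of 3.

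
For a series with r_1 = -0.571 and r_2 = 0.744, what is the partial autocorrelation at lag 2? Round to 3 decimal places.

0.620

φ_{22} = (r_2 − r_1²) / (1 − r_1²)
r_1² = (-0.571)² = 0.326041
Numerator = 0.744 − 0.3260 = 0.4180; denominator = 1 − 0.3260 = 0.6740
φ_{22} = 0.4180 / 0.6740 = 0.620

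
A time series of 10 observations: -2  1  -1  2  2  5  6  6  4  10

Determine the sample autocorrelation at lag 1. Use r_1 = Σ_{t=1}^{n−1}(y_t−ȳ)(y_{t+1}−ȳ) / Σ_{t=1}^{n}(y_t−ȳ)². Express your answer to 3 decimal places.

0.386

Mean ȳ = (-2 + 1 − 1 + 2 + 2 + 5 + 6 + 6 + 4 + 10)/10 = 3.3000
Numerator Σ_{t=1}^{9}(y_t−ȳ)(y_{t+1}−ȳ) = 45.6100
Denominator Σ(y_t−ȳ)² = 118.1000
r_1 = 45.6100 / 118.1000 = 0.386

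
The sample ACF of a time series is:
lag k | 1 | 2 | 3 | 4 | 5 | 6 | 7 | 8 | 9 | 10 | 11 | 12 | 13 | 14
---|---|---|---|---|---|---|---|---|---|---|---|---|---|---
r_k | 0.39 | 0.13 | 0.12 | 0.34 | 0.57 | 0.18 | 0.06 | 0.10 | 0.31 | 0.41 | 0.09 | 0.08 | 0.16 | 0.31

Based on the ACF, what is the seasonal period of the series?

The largest autocorrelation is r_5 = 0.57, with a weaker echo at lag 10 (0.41); the remaining lags stay at or below 0.39. The elevated value at lag 1 (0.39), dropping to 0.13 at lag 2, reflects decaying short-term dependence rather than seasonality.
The dominant spike at lag 5 indicates a seasonal period of 5.

5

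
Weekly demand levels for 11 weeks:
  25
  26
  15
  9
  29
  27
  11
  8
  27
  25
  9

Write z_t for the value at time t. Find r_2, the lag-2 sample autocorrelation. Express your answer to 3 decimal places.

Mean z̄ = (25 + 26 + 15 + 9 + 29 + 27 + 11 + 8 + 27 + 25 + 9)/11 = 19.1818
Numerator Σ_{t=1}^{9}(z_t−z̄)(z_{t+2}−z̄) = -590.7934
Denominator Σ(z_t−z̄)² = 749.6364
r_2 = -590.7934 / 749.6364 = -0.788

-0.788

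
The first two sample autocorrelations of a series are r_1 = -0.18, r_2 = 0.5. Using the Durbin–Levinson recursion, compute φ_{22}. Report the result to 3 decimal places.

0.483

φ_{22} = (r_2 − r_1²) / (1 − r_1²)
r_1² = (-0.18)² = 0.0324
Numerator = 0.5 − 0.0324 = 0.4676; denominator = 1 − 0.0324 = 0.9676
φ_{22} = 0.4676 / 0.9676 = 0.483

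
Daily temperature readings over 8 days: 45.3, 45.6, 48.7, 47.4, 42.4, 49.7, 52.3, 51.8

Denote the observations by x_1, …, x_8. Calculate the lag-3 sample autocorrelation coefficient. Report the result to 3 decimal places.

-0.102

Mean x̄ = (45.3 + 45.6 + 48.7 + 47.4 + 42.4 + 49.7 + 52.3 + 51.8)/8 = 47.9000
Σ(x_t−x̄)(x_{t+3}−x̄) = (1.3000) + (12.6500) + (1.4400) + (-2.2000) + (-21.4500) = -8.2600
Denominator Σ(x_t−x̄)² = 81.0000
r_3 = -8.2600 / 81.0000 = -0.102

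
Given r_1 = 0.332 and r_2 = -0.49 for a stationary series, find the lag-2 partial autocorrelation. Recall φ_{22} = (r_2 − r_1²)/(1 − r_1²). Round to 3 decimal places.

-0.675

φ_{22} = (r_2 − r_1²) / (1 − r_1²)
r_1² = (0.332)² = 0.110224
Numerator = -0.49 − 0.1102 = -0.6002; denominator = 1 − 0.1102 = 0.8898
φ_{22} = -0.6002 / 0.8898 = -0.675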